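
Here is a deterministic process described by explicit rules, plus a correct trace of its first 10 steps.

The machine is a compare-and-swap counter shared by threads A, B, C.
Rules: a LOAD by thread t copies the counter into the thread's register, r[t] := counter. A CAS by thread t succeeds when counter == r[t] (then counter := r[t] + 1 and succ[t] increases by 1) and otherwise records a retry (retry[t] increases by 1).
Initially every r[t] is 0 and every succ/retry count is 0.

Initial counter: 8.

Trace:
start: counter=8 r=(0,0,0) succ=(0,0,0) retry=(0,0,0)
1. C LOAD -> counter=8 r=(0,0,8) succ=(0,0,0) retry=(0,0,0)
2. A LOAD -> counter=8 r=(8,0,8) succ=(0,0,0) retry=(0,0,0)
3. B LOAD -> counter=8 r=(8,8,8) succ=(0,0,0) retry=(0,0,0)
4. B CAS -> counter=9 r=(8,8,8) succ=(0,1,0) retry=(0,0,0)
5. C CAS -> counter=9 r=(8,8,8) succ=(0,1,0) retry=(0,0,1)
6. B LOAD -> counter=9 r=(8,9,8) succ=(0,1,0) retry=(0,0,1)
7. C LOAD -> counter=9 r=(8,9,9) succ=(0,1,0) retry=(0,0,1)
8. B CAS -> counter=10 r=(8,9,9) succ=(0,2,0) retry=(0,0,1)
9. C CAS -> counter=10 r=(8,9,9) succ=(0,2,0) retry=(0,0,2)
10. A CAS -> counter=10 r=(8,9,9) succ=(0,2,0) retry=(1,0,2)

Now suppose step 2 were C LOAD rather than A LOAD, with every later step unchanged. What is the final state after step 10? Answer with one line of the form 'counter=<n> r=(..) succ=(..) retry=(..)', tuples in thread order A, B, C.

counter=10 r=(0,9,9) succ=(0,2,0) retry=(1,0,2)

(re-executing from step 2 with the substitution; state before step 2: counter=8 r=(0,0,8) succ=(0,0,0) retry=(0,0,0))
2. C LOAD -> counter=8 r=(0,0,8) succ=(0,0,0) retry=(0,0,0)
3. B LOAD -> counter=8 r=(0,8,8) succ=(0,0,0) retry=(0,0,0)
4. B CAS -> counter=9 r=(0,8,8) succ=(0,1,0) retry=(0,0,0)
5. C CAS -> counter=9 r=(0,8,8) succ=(0,1,0) retry=(0,0,1)
6. B LOAD -> counter=9 r=(0,9,8) succ=(0,1,0) retry=(0,0,1)
7. C LOAD -> counter=9 r=(0,9,9) succ=(0,1,0) retry=(0,0,1)
8. B CAS -> counter=10 r=(0,9,9) succ=(0,2,0) retry=(0,0,1)
9. C CAS -> counter=10 r=(0,9,9) succ=(0,2,0) retry=(0,0,2)
10. A CAS -> counter=10 r=(0,9,9) succ=(0,2,0) retry=(1,0,2)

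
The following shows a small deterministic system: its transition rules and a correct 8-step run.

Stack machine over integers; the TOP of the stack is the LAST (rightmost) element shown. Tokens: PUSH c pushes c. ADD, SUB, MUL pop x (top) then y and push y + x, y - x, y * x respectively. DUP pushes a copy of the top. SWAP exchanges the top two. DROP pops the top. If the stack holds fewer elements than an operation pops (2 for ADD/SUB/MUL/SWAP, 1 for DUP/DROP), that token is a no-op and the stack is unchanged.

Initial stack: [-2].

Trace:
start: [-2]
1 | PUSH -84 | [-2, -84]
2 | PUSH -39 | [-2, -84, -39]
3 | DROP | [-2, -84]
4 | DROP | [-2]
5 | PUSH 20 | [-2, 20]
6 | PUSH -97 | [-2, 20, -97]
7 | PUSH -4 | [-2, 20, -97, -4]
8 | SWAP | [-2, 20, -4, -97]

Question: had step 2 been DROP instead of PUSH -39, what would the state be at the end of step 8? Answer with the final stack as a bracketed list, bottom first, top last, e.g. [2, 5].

(re-executing from step 2 with the substitution; state before step 2: [-2, -84])
2 | DROP | [-2]
3 | DROP | []
4 | DROP | []
5 | PUSH 20 | [20]
6 | PUSH -97 | [20, -97]
7 | PUSH -4 | [20, -97, -4]
8 | SWAP | [20, -4, -97]

[20, -4, -97]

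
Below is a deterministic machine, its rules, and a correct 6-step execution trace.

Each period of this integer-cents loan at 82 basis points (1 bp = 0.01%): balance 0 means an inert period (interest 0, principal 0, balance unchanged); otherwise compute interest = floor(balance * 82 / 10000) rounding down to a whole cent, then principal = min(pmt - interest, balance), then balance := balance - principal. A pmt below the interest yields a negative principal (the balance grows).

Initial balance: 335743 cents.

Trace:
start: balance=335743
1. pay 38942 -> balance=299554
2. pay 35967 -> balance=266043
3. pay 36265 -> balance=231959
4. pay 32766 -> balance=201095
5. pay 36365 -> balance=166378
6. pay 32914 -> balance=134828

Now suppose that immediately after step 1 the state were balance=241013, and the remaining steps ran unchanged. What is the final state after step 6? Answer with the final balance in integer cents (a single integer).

state after step 1 := balance=241013
2. pay 35967 -> balance=207022
3. pay 36265 -> balance=172454
4. pay 32766 -> balance=141102
5. pay 36365 -> balance=105894
6. pay 32914 -> balance=73848

73848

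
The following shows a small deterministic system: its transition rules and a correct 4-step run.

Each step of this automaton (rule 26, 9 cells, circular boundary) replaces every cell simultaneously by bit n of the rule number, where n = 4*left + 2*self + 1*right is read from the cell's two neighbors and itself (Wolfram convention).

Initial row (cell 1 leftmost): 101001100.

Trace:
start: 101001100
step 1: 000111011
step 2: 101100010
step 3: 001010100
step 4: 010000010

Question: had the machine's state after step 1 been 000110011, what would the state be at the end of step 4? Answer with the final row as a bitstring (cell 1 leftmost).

state after step 1 := 000110011
step 2: 101101110
step 3: 001001000
step 4: 010110100

010110100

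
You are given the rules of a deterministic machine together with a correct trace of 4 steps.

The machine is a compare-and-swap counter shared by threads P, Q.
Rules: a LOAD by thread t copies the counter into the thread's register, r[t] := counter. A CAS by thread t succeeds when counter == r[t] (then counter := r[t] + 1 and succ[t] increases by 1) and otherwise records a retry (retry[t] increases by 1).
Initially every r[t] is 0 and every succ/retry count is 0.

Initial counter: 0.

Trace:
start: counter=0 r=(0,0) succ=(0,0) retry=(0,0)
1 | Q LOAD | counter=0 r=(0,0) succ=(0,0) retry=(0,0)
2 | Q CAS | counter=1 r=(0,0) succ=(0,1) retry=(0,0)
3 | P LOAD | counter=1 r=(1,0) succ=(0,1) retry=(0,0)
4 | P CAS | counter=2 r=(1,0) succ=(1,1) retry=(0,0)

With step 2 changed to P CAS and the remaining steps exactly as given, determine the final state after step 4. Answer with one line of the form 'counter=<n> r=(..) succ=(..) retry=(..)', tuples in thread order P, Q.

counter=2 r=(1,0) succ=(2,0) retry=(0,0)

(re-executing from step 2 with the substitution; state before step 2: counter=0 r=(0,0) succ=(0,0) retry=(0,0))
2 | P CAS | counter=1 r=(0,0) succ=(1,0) retry=(0,0)
3 | P LOAD | counter=1 r=(1,0) succ=(1,0) retry=(0,0)
4 | P CAS | counter=2 r=(1,0) succ=(2,0) retry=(0,0)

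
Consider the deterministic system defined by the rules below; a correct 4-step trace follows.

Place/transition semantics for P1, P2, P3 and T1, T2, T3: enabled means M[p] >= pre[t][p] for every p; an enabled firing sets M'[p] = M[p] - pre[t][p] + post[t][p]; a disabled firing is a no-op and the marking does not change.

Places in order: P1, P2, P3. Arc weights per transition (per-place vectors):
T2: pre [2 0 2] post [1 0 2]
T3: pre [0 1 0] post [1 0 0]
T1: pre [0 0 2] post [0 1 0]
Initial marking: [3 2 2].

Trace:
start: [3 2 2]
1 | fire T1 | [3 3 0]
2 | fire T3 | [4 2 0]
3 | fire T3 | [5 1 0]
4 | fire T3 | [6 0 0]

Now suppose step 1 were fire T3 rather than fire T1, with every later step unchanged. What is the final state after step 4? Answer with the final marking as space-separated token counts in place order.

5 0 2

(re-executing from step 1 with the substitution; state before step 1: [3 2 2])
1 | fire T3 | [4 1 2]
2 | fire T3 | [5 0 2]
3 | fire T3 | [5 0 2]
4 | fire T3 | [5 0 2]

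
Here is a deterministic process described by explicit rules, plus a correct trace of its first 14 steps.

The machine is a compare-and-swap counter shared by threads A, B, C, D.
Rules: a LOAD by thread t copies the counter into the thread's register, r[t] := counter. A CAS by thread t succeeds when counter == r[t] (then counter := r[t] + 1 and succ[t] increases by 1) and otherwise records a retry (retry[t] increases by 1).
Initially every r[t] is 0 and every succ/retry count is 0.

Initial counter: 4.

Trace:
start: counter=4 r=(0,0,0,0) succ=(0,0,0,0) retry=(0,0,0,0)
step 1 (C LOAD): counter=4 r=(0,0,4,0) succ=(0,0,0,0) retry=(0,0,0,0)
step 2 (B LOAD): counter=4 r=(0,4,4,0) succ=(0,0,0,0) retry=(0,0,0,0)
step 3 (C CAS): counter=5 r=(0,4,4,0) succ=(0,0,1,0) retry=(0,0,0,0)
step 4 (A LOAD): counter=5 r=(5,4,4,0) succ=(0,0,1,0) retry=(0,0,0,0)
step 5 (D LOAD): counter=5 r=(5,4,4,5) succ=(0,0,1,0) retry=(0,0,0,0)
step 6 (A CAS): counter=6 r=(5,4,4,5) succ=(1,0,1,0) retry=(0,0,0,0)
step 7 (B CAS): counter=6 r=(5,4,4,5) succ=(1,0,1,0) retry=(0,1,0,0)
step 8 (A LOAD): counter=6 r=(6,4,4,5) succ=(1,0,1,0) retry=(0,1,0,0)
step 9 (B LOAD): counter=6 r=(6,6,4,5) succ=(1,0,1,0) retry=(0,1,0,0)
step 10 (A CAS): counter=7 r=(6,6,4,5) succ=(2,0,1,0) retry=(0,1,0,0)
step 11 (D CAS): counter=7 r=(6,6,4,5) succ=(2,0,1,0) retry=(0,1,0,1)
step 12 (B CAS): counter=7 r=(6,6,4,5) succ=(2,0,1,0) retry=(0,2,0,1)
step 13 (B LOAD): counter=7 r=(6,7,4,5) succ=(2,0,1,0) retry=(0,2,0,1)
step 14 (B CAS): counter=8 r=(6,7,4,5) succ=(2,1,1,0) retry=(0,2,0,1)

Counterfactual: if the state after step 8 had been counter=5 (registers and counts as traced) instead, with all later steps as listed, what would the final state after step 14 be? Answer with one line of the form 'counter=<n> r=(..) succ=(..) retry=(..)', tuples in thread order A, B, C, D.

counter=7 r=(6,6,4,5) succ=(1,1,1,1) retry=(1,2,0,0)

state after step 8 := counter=5 r=(6,4,4,5) succ=(1,0,1,0) retry=(0,1,0,0)
step 9 (B LOAD): counter=5 r=(6,5,4,5) succ=(1,0,1,0) retry=(0,1,0,0)
step 10 (A CAS): counter=5 r=(6,5,4,5) succ=(1,0,1,0) retry=(1,1,0,0)
step 11 (D CAS): counter=6 r=(6,5,4,5) succ=(1,0,1,1) retry=(1,1,0,0)
step 12 (B CAS): counter=6 r=(6,5,4,5) succ=(1,0,1,1) retry=(1,2,0,0)
step 13 (B LOAD): counter=6 r=(6,6,4,5) succ=(1,0,1,1) retry=(1,2,0,0)
step 14 (B CAS): counter=7 r=(6,6,4,5) succ=(1,1,1,1) retry=(1,2,0,0)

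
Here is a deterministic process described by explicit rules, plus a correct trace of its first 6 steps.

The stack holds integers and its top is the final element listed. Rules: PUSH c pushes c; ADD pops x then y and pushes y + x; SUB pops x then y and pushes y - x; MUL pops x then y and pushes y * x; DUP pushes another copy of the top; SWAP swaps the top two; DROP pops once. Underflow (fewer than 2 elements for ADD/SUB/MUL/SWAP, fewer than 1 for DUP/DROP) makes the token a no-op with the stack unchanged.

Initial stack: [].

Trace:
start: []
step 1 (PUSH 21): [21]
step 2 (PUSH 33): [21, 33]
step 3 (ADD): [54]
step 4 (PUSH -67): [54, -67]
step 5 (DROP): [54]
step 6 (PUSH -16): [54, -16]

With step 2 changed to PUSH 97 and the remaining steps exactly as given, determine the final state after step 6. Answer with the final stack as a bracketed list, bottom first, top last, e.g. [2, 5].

(re-executing from step 2 with the substitution; state before step 2: [21])
step 2 (PUSH 97): [21, 97]
step 3 (ADD): [118]
step 4 (PUSH -67): [118, -67]
step 5 (DROP): [118]
step 6 (PUSH -16): [118, -16]

[118, -16]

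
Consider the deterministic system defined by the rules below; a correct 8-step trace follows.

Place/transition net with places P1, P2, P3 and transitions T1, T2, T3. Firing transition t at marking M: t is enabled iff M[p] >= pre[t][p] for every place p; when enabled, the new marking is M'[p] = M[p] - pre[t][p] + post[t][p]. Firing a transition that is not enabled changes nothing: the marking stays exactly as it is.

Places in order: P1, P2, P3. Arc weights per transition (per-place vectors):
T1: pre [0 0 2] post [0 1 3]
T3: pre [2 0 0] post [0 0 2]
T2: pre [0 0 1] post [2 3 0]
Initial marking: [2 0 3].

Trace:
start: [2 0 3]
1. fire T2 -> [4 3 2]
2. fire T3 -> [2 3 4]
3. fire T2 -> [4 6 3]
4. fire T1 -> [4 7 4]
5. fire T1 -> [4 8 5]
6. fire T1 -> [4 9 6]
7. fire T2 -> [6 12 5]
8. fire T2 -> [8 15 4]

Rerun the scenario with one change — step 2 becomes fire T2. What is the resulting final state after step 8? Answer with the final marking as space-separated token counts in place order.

8 9 0

(re-executing from step 2 with the substitution; state before step 2: [4 3 2])
2. fire T2 -> [6 6 1]
3. fire T2 -> [8 9 0]
4. fire T1 -> [8 9 0]
5. fire T1 -> [8 9 0]
6. fire T1 -> [8 9 0]
7. fire T2 -> [8 9 0]
8. fire T2 -> [8 9 0]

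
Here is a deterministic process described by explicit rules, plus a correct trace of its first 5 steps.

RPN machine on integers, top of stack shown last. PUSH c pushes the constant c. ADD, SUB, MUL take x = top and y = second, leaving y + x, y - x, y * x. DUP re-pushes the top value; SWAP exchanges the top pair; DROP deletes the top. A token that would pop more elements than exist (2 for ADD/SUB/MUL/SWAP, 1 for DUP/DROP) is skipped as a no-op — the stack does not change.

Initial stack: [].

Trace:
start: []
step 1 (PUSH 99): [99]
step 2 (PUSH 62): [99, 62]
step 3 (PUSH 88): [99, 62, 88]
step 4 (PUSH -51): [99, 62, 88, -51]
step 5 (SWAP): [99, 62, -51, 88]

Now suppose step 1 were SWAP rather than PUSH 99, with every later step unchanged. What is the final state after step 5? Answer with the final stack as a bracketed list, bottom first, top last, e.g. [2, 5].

[62, -51, 88]

(re-executing from step 1 with the substitution; state before step 1: [])
step 1 (SWAP): []
step 2 (PUSH 62): [62]
step 3 (PUSH 88): [62, 88]
step 4 (PUSH -51): [62, 88, -51]
step 5 (SWAP): [62, -51, 88]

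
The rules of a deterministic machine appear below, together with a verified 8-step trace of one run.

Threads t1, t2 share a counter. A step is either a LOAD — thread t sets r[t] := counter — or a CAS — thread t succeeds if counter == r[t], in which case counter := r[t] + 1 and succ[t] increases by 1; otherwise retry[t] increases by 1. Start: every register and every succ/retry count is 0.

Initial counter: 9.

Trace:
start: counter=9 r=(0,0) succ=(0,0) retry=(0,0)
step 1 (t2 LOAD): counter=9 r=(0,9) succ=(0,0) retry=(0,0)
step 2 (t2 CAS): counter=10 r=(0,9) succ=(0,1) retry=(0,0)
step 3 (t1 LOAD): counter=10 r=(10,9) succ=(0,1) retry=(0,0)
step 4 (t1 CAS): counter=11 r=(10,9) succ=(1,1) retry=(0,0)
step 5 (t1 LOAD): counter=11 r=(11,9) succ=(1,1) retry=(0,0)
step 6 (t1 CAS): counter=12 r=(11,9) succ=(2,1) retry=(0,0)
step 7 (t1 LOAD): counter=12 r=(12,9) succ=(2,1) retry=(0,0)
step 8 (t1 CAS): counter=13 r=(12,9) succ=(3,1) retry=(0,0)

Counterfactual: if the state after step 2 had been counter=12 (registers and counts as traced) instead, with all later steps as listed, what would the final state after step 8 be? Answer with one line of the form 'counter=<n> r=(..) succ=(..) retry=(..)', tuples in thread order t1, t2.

state after step 2 := counter=12 r=(0,9) succ=(0,1) retry=(0,0)
step 3 (t1 LOAD): counter=12 r=(12,9) succ=(0,1) retry=(0,0)
step 4 (t1 CAS): counter=13 r=(12,9) succ=(1,1) retry=(0,0)
step 5 (t1 LOAD): counter=13 r=(13,9) succ=(1,1) retry=(0,0)
step 6 (t1 CAS): counter=14 r=(13,9) succ=(2,1) retry=(0,0)
step 7 (t1 LOAD): counter=14 r=(14,9) succ=(2,1) retry=(0,0)
step 8 (t1 CAS): counter=15 r=(14,9) succ=(3,1) retry=(0,0)

counter=15 r=(14,9) succ=(3,1) retry=(0,0)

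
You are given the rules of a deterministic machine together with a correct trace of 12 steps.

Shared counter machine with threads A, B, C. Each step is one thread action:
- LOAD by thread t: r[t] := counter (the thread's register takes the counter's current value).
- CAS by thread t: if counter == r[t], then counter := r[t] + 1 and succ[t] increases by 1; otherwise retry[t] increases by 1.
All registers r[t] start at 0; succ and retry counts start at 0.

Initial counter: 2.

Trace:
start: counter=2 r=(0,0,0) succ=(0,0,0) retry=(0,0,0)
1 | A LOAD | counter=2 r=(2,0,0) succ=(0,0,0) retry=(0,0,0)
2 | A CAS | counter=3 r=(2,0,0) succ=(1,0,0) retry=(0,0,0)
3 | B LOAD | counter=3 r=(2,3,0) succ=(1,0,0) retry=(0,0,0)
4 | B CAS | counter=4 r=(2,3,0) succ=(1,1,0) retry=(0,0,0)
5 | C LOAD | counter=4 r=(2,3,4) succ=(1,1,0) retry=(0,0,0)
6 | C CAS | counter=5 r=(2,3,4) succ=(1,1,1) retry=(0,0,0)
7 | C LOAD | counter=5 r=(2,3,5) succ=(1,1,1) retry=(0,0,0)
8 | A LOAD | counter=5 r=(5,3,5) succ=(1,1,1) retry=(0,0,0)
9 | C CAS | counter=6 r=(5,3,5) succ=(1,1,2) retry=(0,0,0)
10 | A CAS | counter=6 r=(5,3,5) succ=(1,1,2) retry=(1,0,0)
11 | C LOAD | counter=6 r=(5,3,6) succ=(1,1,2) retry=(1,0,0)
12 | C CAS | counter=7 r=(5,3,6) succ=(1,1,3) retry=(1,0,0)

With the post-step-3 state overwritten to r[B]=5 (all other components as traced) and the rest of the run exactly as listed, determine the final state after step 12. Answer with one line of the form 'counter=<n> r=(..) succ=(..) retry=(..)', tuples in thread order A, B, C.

state after step 3 := counter=3 r=(2,5,0) succ=(1,0,0) retry=(0,0,0)
4 | B CAS | counter=3 r=(2,5,0) succ=(1,0,0) retry=(0,1,0)
5 | C LOAD | counter=3 r=(2,5,3) succ=(1,0,0) retry=(0,1,0)
6 | C CAS | counter=4 r=(2,5,3) succ=(1,0,1) retry=(0,1,0)
7 | C LOAD | counter=4 r=(2,5,4) succ=(1,0,1) retry=(0,1,0)
8 | A LOAD | counter=4 r=(4,5,4) succ=(1,0,1) retry=(0,1,0)
9 | C CAS | counter=5 r=(4,5,4) succ=(1,0,2) retry=(0,1,0)
10 | A CAS | counter=5 r=(4,5,4) succ=(1,0,2) retry=(1,1,0)
11 | C LOAD | counter=5 r=(4,5,5) succ=(1,0,2) retry=(1,1,0)
12 | C CAS | counter=6 r=(4,5,5) succ=(1,0,3) retry=(1,1,0)

counter=6 r=(4,5,5) succ=(1,0,3) retry=(1,1,0)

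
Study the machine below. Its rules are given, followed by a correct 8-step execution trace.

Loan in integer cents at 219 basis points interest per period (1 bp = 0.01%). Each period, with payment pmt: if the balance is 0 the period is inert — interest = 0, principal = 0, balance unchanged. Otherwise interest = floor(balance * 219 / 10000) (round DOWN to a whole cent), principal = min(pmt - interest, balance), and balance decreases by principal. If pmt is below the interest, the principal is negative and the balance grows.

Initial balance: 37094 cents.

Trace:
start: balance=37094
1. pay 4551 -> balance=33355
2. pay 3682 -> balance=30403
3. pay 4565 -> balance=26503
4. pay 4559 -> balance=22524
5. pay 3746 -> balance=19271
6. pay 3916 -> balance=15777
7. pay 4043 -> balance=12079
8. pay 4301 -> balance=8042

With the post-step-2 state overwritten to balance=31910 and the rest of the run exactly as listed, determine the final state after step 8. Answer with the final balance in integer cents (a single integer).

9758

state after step 2 := balance=31910
3. pay 4565 -> balance=28043
4. pay 4559 -> balance=24098
5. pay 3746 -> balance=20879
6. pay 3916 -> balance=17420
7. pay 4043 -> balance=13758
8. pay 4301 -> balance=9758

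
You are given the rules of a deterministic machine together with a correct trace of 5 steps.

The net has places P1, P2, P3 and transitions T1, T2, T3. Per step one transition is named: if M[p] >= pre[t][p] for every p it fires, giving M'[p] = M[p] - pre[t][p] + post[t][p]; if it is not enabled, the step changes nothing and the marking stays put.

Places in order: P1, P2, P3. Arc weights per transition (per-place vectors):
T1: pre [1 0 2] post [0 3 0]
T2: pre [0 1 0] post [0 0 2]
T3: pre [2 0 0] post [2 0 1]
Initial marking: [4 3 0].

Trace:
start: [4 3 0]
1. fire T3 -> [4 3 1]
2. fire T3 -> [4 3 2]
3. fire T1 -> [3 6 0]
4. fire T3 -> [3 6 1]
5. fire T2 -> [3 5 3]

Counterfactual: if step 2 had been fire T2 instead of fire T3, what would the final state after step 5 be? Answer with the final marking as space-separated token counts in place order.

3 4 4

(re-executing from step 2 with the substitution; state before step 2: [4 3 1])
2. fire T2 -> [4 2 3]
3. fire T1 -> [3 5 1]
4. fire T3 -> [3 5 2]
5. fire T2 -> [3 4 4]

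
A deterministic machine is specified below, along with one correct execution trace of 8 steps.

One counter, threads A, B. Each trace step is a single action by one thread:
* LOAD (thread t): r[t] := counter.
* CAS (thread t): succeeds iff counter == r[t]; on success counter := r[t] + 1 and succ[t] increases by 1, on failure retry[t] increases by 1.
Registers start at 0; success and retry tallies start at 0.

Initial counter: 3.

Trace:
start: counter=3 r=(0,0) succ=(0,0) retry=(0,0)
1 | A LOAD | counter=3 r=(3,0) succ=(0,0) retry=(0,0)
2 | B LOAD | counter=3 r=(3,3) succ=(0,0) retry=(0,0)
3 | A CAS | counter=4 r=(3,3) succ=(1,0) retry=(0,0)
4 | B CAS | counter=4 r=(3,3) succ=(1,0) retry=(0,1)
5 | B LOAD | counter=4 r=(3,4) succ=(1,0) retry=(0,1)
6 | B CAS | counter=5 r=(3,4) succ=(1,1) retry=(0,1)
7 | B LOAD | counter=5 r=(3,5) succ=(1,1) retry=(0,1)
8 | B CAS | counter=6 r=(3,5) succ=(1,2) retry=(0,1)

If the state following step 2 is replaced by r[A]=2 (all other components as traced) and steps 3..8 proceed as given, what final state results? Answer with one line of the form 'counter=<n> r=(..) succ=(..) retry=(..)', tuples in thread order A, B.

state after step 2 := counter=3 r=(2,3) succ=(0,0) retry=(0,0)
3 | A CAS | counter=3 r=(2,3) succ=(0,0) retry=(1,0)
4 | B CAS | counter=4 r=(2,3) succ=(0,1) retry=(1,0)
5 | B LOAD | counter=4 r=(2,4) succ=(0,1) retry=(1,0)
6 | B CAS | counter=5 r=(2,4) succ=(0,2) retry=(1,0)
7 | B LOAD | counter=5 r=(2,5) succ=(0,2) retry=(1,0)
8 | B CAS | counter=6 r=(2,5) succ=(0,3) retry=(1,0)

counter=6 r=(2,5) succ=(0,3) retry=(1,0)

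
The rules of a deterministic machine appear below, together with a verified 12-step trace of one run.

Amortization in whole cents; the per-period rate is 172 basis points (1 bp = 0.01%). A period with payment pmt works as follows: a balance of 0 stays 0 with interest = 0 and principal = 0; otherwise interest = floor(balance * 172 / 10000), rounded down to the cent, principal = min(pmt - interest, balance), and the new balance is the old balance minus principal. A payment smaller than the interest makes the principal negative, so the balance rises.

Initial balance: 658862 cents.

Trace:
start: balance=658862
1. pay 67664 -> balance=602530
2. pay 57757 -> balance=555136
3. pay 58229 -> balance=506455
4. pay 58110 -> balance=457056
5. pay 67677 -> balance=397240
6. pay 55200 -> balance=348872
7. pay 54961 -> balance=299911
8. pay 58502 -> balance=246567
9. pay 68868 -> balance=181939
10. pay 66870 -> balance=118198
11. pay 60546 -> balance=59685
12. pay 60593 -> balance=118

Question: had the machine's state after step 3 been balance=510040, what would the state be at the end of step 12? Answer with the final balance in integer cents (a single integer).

4298

state after step 3 := balance=510040
4. pay 58110 -> balance=460702
5. pay 67677 -> balance=400949
6. pay 55200 -> balance=352645
7. pay 54961 -> balance=303749
8. pay 58502 -> balance=250471
9. pay 68868 -> balance=185911
10. pay 66870 -> balance=122238
11. pay 60546 -> balance=63794
12. pay 60593 -> balance=4298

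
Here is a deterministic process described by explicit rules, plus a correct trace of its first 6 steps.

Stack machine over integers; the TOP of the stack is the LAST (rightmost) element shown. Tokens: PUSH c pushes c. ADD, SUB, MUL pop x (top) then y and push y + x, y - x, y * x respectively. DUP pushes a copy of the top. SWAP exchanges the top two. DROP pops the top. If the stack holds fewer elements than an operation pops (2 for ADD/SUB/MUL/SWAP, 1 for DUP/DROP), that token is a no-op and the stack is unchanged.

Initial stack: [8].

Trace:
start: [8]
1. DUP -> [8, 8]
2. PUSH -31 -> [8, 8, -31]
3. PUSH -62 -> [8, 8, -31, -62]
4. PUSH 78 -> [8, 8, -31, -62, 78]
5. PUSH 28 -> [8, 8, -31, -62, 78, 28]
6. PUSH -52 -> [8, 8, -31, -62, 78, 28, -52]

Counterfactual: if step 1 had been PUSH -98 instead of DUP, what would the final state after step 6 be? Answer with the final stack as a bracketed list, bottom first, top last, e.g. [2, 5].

[8, -98, -31, -62, 78, 28, -52]

(re-executing from step 1 with the substitution; state before step 1: [8])
1. PUSH -98 -> [8, -98]
2. PUSH -31 -> [8, -98, -31]
3. PUSH -62 -> [8, -98, -31, -62]
4. PUSH 78 -> [8, -98, -31, -62, 78]
5. PUSH 28 -> [8, -98, -31, -62, 78, 28]
6. PUSH -52 -> [8, -98, -31, -62, 78, 28, -52]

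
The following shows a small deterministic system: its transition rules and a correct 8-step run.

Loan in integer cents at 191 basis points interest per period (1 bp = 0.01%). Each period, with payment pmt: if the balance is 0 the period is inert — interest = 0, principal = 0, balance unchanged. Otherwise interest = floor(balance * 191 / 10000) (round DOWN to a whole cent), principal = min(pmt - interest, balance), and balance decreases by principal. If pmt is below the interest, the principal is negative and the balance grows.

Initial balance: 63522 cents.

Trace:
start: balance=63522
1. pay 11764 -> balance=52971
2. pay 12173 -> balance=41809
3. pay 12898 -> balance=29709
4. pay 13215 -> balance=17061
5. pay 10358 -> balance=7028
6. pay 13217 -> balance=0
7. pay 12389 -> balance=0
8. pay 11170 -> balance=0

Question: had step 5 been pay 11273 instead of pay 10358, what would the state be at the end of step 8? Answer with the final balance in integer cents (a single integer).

(re-executing from step 5 with the substitution; state before step 5: balance=17061)
5. pay 11273 -> balance=6113
6. pay 13217 -> balance=0
7. pay 12389 -> balance=0
8. pay 11170 -> balance=0

0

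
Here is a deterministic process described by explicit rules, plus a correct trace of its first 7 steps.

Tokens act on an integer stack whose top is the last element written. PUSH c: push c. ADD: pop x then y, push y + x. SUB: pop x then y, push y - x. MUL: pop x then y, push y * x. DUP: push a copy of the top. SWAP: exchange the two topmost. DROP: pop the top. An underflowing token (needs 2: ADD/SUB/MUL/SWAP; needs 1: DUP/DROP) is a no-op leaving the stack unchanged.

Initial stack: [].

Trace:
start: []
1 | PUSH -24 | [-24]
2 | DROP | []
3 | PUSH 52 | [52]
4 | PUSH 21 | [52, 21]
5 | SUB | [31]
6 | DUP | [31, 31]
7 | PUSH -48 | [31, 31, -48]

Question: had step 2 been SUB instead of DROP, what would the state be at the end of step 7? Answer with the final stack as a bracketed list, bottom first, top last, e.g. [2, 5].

(re-executing from step 2 with the substitution; state before step 2: [-24])
2 | SUB | [-24]
3 | PUSH 52 | [-24, 52]
4 | PUSH 21 | [-24, 52, 21]
5 | SUB | [-24, 31]
6 | DUP | [-24, 31, 31]
7 | PUSH -48 | [-24, 31, 31, -48]

[-24, 31, 31, -48]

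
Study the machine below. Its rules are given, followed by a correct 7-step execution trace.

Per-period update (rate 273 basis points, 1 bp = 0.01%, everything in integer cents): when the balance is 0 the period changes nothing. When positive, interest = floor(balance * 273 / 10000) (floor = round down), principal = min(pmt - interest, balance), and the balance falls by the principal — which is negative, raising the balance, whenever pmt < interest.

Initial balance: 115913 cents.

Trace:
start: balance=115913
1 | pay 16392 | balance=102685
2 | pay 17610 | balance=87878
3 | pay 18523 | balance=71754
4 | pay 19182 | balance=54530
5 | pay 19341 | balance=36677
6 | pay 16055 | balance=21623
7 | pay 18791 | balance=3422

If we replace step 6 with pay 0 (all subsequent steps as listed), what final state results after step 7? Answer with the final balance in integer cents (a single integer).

(re-executing from step 6 with the substitution; state before step 6: balance=36677)
6 | pay 0 | balance=37678
7 | pay 18791 | balance=19915

19915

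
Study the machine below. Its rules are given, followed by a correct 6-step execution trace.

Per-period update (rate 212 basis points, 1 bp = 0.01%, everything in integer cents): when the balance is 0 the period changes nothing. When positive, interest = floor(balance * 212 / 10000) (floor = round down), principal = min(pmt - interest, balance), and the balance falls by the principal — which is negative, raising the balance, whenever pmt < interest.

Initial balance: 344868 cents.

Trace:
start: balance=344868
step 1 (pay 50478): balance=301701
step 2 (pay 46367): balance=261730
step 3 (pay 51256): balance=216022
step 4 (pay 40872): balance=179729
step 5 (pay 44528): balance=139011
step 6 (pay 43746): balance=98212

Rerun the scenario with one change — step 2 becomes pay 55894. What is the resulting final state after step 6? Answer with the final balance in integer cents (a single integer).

(re-executing from step 2 with the substitution; state before step 2: balance=301701)
step 2 (pay 55894): balance=252203
step 3 (pay 51256): balance=206293
step 4 (pay 40872): balance=169794
step 5 (pay 44528): balance=128865
step 6 (pay 43746): balance=87850

87850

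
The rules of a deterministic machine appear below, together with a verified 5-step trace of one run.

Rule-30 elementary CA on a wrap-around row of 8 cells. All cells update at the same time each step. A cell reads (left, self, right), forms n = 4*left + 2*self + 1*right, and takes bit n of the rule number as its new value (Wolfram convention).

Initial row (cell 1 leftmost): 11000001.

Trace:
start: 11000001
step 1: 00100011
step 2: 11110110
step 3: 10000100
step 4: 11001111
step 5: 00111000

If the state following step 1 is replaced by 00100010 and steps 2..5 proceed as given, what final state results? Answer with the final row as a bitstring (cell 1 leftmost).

state after step 1 := 00100010
step 2: 01110111
step 3: 01000100
step 4: 11101110
step 5: 10001000

10001000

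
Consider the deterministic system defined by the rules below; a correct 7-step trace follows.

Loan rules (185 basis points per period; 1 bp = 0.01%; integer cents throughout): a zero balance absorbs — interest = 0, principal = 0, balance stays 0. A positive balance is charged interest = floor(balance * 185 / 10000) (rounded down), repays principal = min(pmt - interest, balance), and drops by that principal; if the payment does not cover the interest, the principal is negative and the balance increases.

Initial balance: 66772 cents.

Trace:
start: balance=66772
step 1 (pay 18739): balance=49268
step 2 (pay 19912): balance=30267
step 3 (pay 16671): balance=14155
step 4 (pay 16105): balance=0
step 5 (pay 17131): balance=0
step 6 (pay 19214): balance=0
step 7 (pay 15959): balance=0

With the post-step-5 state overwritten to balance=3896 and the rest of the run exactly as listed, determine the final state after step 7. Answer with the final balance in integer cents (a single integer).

0

state after step 5 := balance=3896
step 6 (pay 19214): balance=0
step 7 (pay 15959): balance=0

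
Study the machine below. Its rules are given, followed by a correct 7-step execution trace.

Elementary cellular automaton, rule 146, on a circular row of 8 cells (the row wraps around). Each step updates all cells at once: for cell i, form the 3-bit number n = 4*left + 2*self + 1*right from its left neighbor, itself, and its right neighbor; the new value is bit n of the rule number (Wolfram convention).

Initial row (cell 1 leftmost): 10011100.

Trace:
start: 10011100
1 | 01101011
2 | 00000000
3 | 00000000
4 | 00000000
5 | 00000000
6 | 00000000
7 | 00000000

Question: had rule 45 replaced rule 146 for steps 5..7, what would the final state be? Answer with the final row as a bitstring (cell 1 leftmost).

11111111

(re-executing steps 5..7 under rule 45; state before step 5: 00000000)
5 | 11111111
6 | 00000000
7 | 11111111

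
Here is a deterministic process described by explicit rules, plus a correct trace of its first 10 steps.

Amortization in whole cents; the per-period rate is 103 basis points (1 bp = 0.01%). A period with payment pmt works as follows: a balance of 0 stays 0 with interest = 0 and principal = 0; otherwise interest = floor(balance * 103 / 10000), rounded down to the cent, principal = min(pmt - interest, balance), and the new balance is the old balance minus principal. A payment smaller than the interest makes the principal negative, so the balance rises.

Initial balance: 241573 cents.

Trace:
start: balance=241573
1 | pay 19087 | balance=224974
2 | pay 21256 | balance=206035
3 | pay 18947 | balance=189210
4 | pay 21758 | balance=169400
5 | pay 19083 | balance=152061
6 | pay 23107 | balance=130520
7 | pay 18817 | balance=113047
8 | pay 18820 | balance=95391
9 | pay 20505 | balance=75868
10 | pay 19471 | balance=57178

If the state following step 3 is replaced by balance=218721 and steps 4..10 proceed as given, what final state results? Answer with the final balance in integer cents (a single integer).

state after step 3 := balance=218721
4 | pay 21758 | balance=199215
5 | pay 19083 | balance=182183
6 | pay 23107 | balance=160952
7 | pay 18817 | balance=143792
8 | pay 18820 | balance=126453
9 | pay 20505 | balance=107250
10 | pay 19471 | balance=88883

88883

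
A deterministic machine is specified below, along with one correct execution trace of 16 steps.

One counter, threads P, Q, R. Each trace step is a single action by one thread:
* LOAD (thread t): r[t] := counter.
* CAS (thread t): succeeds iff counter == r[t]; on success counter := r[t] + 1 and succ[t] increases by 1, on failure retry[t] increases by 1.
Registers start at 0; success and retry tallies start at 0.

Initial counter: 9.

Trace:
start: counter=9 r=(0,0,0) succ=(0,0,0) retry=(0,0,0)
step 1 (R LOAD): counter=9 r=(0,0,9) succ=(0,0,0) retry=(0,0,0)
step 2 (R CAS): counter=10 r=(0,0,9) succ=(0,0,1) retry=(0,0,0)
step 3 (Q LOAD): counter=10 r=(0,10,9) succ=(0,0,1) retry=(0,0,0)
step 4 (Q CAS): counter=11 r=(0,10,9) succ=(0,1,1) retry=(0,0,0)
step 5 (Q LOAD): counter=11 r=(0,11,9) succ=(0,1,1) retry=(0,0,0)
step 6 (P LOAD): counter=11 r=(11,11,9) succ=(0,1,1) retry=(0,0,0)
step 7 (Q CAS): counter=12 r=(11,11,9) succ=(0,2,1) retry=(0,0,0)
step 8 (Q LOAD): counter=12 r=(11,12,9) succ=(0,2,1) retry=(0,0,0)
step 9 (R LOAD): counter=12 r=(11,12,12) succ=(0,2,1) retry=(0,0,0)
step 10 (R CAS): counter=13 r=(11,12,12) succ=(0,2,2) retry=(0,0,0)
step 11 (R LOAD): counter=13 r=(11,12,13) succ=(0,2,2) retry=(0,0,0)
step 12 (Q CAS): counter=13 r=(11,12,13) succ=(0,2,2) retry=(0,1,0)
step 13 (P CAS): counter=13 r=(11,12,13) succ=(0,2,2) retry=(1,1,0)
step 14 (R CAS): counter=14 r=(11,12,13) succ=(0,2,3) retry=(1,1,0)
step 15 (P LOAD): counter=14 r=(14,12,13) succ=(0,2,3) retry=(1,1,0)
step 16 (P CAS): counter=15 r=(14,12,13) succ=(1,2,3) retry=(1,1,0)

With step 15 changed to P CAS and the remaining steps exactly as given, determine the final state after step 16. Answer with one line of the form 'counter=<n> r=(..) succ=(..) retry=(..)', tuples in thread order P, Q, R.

counter=14 r=(11,12,13) succ=(0,2,3) retry=(3,1,0)

(re-executing from step 15 with the substitution; state before step 15: counter=14 r=(11,12,13) succ=(0,2,3) retry=(1,1,0))
step 15 (P CAS): counter=14 r=(11,12,13) succ=(0,2,3) retry=(2,1,0)
step 16 (P CAS): counter=14 r=(11,12,13) succ=(0,2,3) retry=(3,1,0)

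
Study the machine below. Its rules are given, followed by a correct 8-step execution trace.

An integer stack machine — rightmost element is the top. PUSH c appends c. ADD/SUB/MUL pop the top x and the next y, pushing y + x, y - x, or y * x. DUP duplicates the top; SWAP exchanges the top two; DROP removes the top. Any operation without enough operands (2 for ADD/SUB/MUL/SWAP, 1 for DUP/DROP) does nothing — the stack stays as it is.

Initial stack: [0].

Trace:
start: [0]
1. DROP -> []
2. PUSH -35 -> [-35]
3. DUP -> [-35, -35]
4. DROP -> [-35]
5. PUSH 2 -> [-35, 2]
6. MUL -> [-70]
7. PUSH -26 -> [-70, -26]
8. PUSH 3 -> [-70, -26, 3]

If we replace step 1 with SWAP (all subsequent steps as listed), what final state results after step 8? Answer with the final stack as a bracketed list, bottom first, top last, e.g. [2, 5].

(re-executing from step 1 with the substitution; state before step 1: [0])
1. SWAP -> [0]
2. PUSH -35 -> [0, -35]
3. DUP -> [0, -35, -35]
4. DROP -> [0, -35]
5. PUSH 2 -> [0, -35, 2]
6. MUL -> [0, -70]
7. PUSH -26 -> [0, -70, -26]
8. PUSH 3 -> [0, -70, -26, 3]

[0, -70, -26, 3]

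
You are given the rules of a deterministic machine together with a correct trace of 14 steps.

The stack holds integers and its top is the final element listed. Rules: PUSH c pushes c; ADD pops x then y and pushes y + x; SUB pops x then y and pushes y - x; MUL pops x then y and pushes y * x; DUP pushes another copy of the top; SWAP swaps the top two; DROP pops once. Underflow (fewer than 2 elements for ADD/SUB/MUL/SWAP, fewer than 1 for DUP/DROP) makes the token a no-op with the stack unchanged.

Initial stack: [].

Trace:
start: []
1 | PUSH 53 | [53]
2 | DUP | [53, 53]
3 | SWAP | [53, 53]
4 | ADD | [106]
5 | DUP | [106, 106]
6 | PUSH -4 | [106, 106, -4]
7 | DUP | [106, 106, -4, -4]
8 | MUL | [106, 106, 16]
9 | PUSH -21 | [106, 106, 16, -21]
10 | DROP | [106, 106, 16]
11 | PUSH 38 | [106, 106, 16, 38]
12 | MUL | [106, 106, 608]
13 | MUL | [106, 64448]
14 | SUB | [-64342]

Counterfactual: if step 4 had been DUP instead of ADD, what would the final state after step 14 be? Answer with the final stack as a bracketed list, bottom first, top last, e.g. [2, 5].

(re-executing from step 4 with the substitution; state before step 4: [53, 53])
4 | DUP | [53, 53, 53]
5 | DUP | [53, 53, 53, 53]
6 | PUSH -4 | [53, 53, 53, 53, -4]
7 | DUP | [53, 53, 53, 53, -4, -4]
8 | MUL | [53, 53, 53, 53, 16]
9 | PUSH -21 | [53, 53, 53, 53, 16, -21]
10 | DROP | [53, 53, 53, 53, 16]
11 | PUSH 38 | [53, 53, 53, 53, 16, 38]
12 | MUL | [53, 53, 53, 53, 608]
13 | MUL | [53, 53, 53, 32224]
14 | SUB | [53, 53, -32171]

[53, 53, -32171]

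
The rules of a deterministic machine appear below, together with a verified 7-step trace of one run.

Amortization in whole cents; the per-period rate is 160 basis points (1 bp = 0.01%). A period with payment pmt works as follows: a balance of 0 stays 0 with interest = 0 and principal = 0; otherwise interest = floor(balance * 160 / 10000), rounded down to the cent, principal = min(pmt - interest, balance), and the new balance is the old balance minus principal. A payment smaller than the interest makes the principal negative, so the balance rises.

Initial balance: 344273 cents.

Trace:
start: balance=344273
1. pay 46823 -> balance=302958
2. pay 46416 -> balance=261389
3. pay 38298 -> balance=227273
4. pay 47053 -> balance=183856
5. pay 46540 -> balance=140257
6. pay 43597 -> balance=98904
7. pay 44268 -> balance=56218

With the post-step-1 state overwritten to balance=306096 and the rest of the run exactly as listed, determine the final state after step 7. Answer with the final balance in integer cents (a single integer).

state after step 1 := balance=306096
2. pay 46416 -> balance=264577
3. pay 38298 -> balance=230512
4. pay 47053 -> balance=187147
5. pay 46540 -> balance=143601
6. pay 43597 -> balance=102301
7. pay 44268 -> balance=59669

59669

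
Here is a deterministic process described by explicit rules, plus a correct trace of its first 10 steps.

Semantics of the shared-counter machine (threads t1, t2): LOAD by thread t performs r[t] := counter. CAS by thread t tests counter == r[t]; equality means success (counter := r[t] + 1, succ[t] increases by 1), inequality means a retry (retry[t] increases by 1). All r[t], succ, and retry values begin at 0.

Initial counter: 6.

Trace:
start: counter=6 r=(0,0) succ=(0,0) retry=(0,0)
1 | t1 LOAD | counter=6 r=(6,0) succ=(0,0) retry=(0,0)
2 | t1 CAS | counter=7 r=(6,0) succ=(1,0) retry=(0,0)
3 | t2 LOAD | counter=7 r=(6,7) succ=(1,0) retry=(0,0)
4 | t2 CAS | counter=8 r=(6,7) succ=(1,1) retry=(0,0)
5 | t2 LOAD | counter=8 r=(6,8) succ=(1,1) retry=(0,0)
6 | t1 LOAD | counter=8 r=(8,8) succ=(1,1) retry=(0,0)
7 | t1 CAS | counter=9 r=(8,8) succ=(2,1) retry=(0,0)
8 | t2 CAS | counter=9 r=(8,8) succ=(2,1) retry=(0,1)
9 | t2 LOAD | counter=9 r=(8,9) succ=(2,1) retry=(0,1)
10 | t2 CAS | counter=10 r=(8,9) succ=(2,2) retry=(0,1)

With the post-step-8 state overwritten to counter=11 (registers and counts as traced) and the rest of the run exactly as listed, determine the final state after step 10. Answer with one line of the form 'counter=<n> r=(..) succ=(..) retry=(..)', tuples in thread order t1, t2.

counter=12 r=(8,11) succ=(2,2) retry=(0,1)

state after step 8 := counter=11 r=(8,8) succ=(2,1) retry=(0,1)
9 | t2 LOAD | counter=11 r=(8,11) succ=(2,1) retry=(0,1)
10 | t2 CAS | counter=12 r=(8,11) succ=(2,2) retry=(0,1)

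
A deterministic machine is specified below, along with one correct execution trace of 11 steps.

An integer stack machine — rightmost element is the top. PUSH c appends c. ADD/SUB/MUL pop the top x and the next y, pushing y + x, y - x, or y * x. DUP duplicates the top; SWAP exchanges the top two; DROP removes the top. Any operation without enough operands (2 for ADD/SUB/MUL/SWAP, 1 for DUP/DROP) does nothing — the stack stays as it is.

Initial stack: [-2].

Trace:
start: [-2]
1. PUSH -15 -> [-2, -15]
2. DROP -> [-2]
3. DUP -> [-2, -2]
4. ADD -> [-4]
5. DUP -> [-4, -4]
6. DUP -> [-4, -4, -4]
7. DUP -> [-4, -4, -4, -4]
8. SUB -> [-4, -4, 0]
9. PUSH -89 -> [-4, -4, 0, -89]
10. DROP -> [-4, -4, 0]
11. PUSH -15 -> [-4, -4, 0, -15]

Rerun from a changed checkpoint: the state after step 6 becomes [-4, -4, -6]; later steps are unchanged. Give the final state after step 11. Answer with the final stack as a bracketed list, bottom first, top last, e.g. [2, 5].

[-4, -4, 0, -15]

state after step 6 := [-4, -4, -6]
7. DUP -> [-4, -4, -6, -6]
8. SUB -> [-4, -4, 0]
9. PUSH -89 -> [-4, -4, 0, -89]
10. DROP -> [-4, -4, 0]
11. PUSH -15 -> [-4, -4, 0, -15]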